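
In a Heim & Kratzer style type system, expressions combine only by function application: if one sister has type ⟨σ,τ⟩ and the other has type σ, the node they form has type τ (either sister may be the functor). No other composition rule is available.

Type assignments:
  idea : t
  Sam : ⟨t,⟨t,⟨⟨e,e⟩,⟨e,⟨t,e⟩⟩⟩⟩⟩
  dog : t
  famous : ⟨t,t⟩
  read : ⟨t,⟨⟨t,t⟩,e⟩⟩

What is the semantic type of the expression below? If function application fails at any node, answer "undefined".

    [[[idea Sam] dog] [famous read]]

[idea Sam]: functor Sam : ⟨t,⟨t,⟨⟨e,e⟩,⟨e,⟨t,e⟩⟩⟩⟩⟩, argument idea : t; result ⟨t,⟨⟨e,e⟩,⟨e,⟨t,e⟩⟩⟩⟩.
[[idea Sam] dog]: functor [idea Sam] : ⟨t,⟨⟨e,e⟩,⟨e,⟨t,e⟩⟩⟩⟩, argument dog : t; result ⟨⟨e,e⟩,⟨e,⟨t,e⟩⟩⟩.
At [famous read]: neither ⟨t,t⟩ nor ⟨t,⟨⟨t,t⟩,e⟩⟩ can take the other as argument; the node is ill-typed.

undefined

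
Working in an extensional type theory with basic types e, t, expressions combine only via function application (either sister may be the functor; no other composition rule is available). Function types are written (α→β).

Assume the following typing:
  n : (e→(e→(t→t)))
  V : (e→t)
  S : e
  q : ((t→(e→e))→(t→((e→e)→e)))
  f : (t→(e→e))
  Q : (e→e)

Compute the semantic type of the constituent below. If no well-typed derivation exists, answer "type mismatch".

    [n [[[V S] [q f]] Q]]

(e→(t→t))

At [V S], V : (e→t) takes S : e, giving t.
At [q f], q : ((t→(e→e))→(t→((e→e)→e))) takes f : (t→(e→e)), giving (t→((e→e)→e)).
At [[V S] [q f]], [q f] : (t→((e→e)→e)) takes [V S] : t, giving ((e→e)→e).
At [[[V S] [q f]] Q], [[V S] [q f]] : ((e→e)→e) takes Q : (e→e), giving e.
At [n [[[V S] [q f]] Q]], n : (e→(e→(t→t))) takes [[[V S] [q f]] Q] : e, giving (e→(t→t)).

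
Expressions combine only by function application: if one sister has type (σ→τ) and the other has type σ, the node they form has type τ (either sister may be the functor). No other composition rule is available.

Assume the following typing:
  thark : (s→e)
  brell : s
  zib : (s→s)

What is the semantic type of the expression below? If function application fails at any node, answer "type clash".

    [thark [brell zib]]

e

[brell zib]: (s→s) applied to s yields s.
[thark [brell zib]]: (s→e) applied to s yields e.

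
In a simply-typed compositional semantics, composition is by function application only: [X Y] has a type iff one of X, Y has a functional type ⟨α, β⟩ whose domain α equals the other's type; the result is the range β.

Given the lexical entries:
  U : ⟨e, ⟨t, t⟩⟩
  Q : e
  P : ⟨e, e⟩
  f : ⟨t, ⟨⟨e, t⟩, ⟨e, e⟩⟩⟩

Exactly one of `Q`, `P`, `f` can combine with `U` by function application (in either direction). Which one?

Q

Q — combines: U : ⟨e, ⟨t, t⟩⟩ takes Q : e as argument, giving ⟨t, t⟩.
P : ⟨e, e⟩ — U needs e; P needs e; neither fits.
f : ⟨t, ⟨⟨e, t⟩, ⟨e, e⟩⟩⟩ — U needs e; f needs t; neither fits.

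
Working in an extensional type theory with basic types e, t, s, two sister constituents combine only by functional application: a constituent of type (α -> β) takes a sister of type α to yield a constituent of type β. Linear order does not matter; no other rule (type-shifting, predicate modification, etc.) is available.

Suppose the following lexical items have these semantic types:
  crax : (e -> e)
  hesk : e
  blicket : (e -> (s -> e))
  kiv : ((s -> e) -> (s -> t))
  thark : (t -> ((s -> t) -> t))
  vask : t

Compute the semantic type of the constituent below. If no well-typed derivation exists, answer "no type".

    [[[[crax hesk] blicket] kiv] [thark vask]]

[crax hesk]: crax is (e -> e), hesk is e; result e.
[[crax hesk] blicket]: blicket is (e -> (s -> e)), [crax hesk] is e; result (s -> e).
[[[crax hesk] blicket] kiv]: kiv is ((s -> e) -> (s -> t)), [[crax hesk] blicket] is (s -> e); result (s -> t).
[thark vask]: thark is (t -> ((s -> t) -> t)), vask is t; result ((s -> t) -> t).
[[[[crax hesk] blicket] kiv] [thark vask]]: [thark vask] is ((s -> t) -> t), [[[crax hesk] blicket] kiv] is (s -> t); result t.

t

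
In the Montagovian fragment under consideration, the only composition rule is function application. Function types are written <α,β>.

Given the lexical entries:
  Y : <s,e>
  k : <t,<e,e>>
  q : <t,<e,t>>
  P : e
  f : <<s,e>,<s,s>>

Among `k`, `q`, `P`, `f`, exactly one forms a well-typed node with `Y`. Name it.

k : <t,<e,e>> — neither side's domain matches the other.
q : <t,<e,t>> — neither side's domain matches the other.
P : e — neither side's domain matches the other.
f — combines: f : <<s,e>,<s,s>> takes Y : <s,e> as argument, giving <s,s>.

f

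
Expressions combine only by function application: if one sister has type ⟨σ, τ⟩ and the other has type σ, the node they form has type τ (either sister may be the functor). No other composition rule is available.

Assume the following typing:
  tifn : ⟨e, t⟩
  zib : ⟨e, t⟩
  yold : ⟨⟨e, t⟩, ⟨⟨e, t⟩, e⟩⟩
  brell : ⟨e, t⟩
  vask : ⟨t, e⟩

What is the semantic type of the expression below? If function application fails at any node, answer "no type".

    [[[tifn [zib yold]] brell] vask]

e

[zib yold] — yold of type ⟨⟨e, t⟩, ⟨⟨e, t⟩, e⟩⟩ combines with zib of type ⟨e, t⟩: type ⟨⟨e, t⟩, e⟩.
[tifn [zib yold]] — [zib yold] of type ⟨⟨e, t⟩, e⟩ combines with tifn of type ⟨e, t⟩: type e.
[[tifn [zib yold]] brell] — brell of type ⟨e, t⟩ combines with [tifn [zib yold]] of type e: type t.
[[[tifn [zib yold]] brell] vask] — vask of type ⟨t, e⟩ combines with [[tifn [zib yold]] brell] of type t: type e.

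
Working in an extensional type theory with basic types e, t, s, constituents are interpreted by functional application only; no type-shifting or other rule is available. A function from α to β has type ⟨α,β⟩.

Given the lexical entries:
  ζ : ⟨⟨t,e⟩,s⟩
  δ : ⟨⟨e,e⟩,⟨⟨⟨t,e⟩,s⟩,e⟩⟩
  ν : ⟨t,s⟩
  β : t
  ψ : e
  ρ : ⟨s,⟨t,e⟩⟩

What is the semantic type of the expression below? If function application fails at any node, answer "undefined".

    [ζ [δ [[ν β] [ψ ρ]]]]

undefined

[ν β]: ⟨t,s⟩ applied to t yields s.
[ψ ρ]: e and ⟨s,⟨t,e⟩⟩ cannot combine by function application — type clash.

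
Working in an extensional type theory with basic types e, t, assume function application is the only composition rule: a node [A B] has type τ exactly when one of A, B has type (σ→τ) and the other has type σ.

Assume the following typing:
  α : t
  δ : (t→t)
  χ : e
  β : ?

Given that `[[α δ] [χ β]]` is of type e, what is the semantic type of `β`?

(e→(t→e))

For [[α δ] [χ β]] to have type e with [α δ] of type t, [χ β] must be the function: [χ β] : (t→e).
For [χ β] to have type (t→e) with χ of type e, β must be the function: β : (e→(t→e)).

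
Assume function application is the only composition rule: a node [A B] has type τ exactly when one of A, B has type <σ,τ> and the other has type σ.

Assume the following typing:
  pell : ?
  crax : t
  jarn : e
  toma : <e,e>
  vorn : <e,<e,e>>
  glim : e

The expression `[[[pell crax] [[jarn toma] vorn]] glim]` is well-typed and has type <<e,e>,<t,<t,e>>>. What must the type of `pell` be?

<t,<<e,e>,<e,<<e,e>,<t,<t,e>>>>>>

For [[[pell crax] [[jarn toma] vorn]] glim] to have type <<e,e>,<t,<t,e>>> with glim of type e, [[pell crax] [[jarn toma] vorn]] must be the function: [[pell crax] [[jarn toma] vorn]] : <e,<<e,e>,<t,<t,e>>>>.
For [[pell crax] [[jarn toma] vorn]] to have type <e,<<e,e>,<t,<t,e>>>> with [[jarn toma] vorn] of type <e,e>, [pell crax] must be the function: [pell crax] : <<e,e>,<e,<<e,e>,<t,<t,e>>>>>.
For [pell crax] to have type <<e,e>,<e,<<e,e>,<t,<t,e>>>>> with crax of type t, pell must be the function: pell : <t,<<e,e>,<e,<<e,e>,<t,<t,e>>>>>>.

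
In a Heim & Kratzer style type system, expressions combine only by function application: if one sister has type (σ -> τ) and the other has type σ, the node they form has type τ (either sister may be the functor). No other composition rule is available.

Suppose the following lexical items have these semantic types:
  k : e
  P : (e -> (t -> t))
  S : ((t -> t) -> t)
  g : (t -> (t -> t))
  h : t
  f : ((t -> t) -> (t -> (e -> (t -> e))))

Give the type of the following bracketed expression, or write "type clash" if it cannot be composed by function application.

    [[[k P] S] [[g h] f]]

[k P]: P is (e -> (t -> t)), k is e; result (t -> t).
[[k P] S]: S is ((t -> t) -> t), [k P] is (t -> t); result t.
[g h]: g is (t -> (t -> t)), h is t; result (t -> t).
[[g h] f]: f is ((t -> t) -> (t -> (e -> (t -> e)))), [g h] is (t -> t); result (t -> (e -> (t -> e))).
[[[k P] S] [[g h] f]]: [[g h] f] is (t -> (e -> (t -> e))), [[k P] S] is t; result (e -> (t -> e)).

(e -> (t -> e))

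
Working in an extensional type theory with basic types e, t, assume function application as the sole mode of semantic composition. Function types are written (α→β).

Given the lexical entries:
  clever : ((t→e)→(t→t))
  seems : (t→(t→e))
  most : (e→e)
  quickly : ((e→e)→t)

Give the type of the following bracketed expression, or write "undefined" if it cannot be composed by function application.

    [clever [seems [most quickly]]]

(t→t)

At [most quickly], quickly : ((e→e)→t) takes most : (e→e), giving t.
At [seems [most quickly]], seems : (t→(t→e)) takes [most quickly] : t, giving (t→e).
At [clever [seems [most quickly]]], clever : ((t→e)→(t→t)) takes [seems [most quickly]] : (t→e), giving (t→t).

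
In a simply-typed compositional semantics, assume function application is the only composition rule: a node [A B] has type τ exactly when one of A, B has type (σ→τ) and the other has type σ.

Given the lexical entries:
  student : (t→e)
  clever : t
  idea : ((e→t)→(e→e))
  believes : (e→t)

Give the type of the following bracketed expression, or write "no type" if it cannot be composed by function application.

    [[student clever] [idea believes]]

e

[student clever] — student of type (t→e) combines with clever of type t: type e.
[idea believes] — idea of type ((e→t)→(e→e)) combines with believes of type (e→t): type (e→e).
[[student clever] [idea believes]] — [idea believes] of type (e→e) combines with [student clever] of type e: type e.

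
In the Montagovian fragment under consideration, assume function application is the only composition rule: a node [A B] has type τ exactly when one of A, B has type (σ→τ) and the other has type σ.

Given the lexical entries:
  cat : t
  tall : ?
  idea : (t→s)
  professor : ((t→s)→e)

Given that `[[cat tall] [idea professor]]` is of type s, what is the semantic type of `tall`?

[[cat tall] [idea professor]] is required to be s. [idea professor] : e cannot yield s as functor, so [cat tall] : (e→s).
[cat tall] is required to be (e→s). cat : t cannot yield (e→s) as functor, so tall : (t→(e→s)).

(t→(e→s))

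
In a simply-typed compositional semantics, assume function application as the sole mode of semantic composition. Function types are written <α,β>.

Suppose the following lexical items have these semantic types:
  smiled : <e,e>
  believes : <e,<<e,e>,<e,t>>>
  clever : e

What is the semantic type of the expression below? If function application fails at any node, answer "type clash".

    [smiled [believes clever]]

[believes clever]: <e,<<e,e>,<e,t>>> applied to e yields <<e,e>,<e,t>>.
[smiled [believes clever]]: <<e,e>,<e,t>> applied to <e,e> yields <e,t>.

<e,t>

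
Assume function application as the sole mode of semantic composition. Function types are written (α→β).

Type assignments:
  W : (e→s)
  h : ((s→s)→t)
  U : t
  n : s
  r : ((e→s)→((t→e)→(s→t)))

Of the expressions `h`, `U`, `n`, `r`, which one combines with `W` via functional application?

h : ((s→s)→t) — neither side's domain matches the other.
U : t — neither side's domain matches the other.
n : s — neither side's domain matches the other.
r — combines: r : ((e→s)→((t→e)→(s→t))) takes W : (e→s) as argument, giving ((t→e)→(s→t)).

r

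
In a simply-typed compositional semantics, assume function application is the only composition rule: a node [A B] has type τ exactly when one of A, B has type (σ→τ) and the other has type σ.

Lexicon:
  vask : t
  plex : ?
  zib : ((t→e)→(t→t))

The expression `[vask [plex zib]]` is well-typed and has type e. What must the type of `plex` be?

(((t→e)→(t→t))→(t→e))

At [vask [plex zib]] (required: e): vask is t, which is not a function with range e; hence [plex zib] is the functor — type (t→e).
At [plex zib] (required: (t→e)): zib is ((t→e)→(t→t)), which is not a function with range (t→e); hence plex is the functor — type (((t→e)→(t→t))→(t→e)).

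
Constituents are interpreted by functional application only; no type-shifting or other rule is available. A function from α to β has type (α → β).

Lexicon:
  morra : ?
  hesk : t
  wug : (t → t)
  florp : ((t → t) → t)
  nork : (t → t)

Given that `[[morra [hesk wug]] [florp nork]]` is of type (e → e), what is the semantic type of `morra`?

(t → (t → (e → e)))

For [[morra [hesk wug]] [florp nork]] to have type (e → e) with [florp nork] of type t, [morra [hesk wug]] must be the function: [morra [hesk wug]] : (t → (e → e)).
For [morra [hesk wug]] to have type (t → (e → e)) with [hesk wug] of type t, morra must be the function: morra : (t → (t → (e → e))).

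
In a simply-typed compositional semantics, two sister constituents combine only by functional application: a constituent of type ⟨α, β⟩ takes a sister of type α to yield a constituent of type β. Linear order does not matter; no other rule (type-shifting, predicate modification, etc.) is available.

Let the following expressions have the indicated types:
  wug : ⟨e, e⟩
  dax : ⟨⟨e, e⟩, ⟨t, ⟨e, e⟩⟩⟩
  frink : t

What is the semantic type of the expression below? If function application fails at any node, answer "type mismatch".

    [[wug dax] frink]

[wug dax] — dax of type ⟨⟨e, e⟩, ⟨t, ⟨e, e⟩⟩⟩ combines with wug of type ⟨e, e⟩: type ⟨t, ⟨e, e⟩⟩.
[[wug dax] frink] — [wug dax] of type ⟨t, ⟨e, e⟩⟩ combines with frink of type t: type ⟨e, e⟩.

⟨e, e⟩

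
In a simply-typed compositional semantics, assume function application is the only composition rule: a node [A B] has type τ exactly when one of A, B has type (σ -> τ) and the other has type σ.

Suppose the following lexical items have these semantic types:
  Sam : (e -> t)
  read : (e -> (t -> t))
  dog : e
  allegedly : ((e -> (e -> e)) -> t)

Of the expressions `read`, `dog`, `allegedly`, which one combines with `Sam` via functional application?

dog

read : (e -> (t -> t)) — no; Sam wants e, and read wants e.
dog — combines: Sam : (e -> t) takes dog : e as argument, giving t.
allegedly : ((e -> (e -> e)) -> t) — no; Sam wants e, and allegedly wants (e -> (e -> e)).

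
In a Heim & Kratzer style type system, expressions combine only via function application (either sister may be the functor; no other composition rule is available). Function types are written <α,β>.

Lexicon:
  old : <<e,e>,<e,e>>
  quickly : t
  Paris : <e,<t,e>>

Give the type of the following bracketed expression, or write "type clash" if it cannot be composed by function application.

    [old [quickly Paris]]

type clash

At [quickly Paris]: neither t nor <e,<t,e>> can take the other as argument; the node is ill-typed.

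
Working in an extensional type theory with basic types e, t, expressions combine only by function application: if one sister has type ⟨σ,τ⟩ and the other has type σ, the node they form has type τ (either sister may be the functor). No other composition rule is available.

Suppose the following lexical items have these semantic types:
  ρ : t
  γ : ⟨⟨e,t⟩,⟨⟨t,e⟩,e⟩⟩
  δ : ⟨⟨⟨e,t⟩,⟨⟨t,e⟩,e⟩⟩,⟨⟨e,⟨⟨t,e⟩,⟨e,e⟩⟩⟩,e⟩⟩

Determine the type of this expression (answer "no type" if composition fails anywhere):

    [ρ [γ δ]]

[γ δ]: δ is ⟨⟨⟨e,t⟩,⟨⟨t,e⟩,e⟩⟩,⟨⟨e,⟨⟨t,e⟩,⟨e,e⟩⟩⟩,e⟩⟩, γ is ⟨⟨e,t⟩,⟨⟨t,e⟩,e⟩⟩; result ⟨⟨e,⟨⟨t,e⟩,⟨e,e⟩⟩⟩,e⟩.
At [ρ [γ δ]]: neither t nor ⟨⟨e,⟨⟨t,e⟩,⟨e,e⟩⟩⟩,e⟩ can take the other as argument; the node is ill-typed.

no type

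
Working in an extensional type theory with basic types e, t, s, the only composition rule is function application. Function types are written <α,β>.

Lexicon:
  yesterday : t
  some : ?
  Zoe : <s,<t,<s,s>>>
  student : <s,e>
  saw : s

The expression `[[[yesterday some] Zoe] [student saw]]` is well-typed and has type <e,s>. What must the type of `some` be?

At [[[yesterday some] Zoe] [student saw]] (required: <e,s>): [student saw] is e, which is not a function with range <e,s>; hence [[yesterday some] Zoe] is the functor — type <e,<e,s>>.
At [[yesterday some] Zoe] (required: <e,<e,s>>): Zoe is <s,<t,<s,s>>>, which is not a function with range <e,<e,s>>; hence [yesterday some] is the functor — type <<s,<t,<s,s>>>,<e,<e,s>>>.
At [yesterday some] (required: <<s,<t,<s,s>>>,<e,<e,s>>>): yesterday is t, which is not a function with range <<s,<t,<s,s>>>,<e,<e,s>>>; hence some is the functor — type <t,<<s,<t,<s,s>>>,<e,<e,s>>>>.

<t,<<s,<t,<s,s>>>,<e,<e,s>>>>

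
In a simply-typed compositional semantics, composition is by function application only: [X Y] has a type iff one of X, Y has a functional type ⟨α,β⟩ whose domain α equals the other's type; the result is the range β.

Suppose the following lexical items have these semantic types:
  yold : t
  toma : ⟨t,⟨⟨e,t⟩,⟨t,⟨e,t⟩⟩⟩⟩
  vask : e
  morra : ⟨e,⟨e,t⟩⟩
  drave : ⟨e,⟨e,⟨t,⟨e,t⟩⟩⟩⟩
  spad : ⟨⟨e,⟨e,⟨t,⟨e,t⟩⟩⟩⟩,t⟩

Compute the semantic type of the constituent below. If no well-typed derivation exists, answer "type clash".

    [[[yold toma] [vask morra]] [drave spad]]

⟨e,t⟩

At [yold toma], toma : ⟨t,⟨⟨e,t⟩,⟨t,⟨e,t⟩⟩⟩⟩ takes yold : t, giving ⟨⟨e,t⟩,⟨t,⟨e,t⟩⟩⟩.
At [vask morra], morra : ⟨e,⟨e,t⟩⟩ takes vask : e, giving ⟨e,t⟩.
At [[yold toma] [vask morra]], [yold toma] : ⟨⟨e,t⟩,⟨t,⟨e,t⟩⟩⟩ takes [vask morra] : ⟨e,t⟩, giving ⟨t,⟨e,t⟩⟩.
At [drave spad], spad : ⟨⟨e,⟨e,⟨t,⟨e,t⟩⟩⟩⟩,t⟩ takes drave : ⟨e,⟨e,⟨t,⟨e,t⟩⟩⟩⟩, giving t.
At [[[yold toma] [vask morra]] [drave spad]], [[yold toma] [vask morra]] : ⟨t,⟨e,t⟩⟩ takes [drave spad] : t, giving ⟨e,t⟩.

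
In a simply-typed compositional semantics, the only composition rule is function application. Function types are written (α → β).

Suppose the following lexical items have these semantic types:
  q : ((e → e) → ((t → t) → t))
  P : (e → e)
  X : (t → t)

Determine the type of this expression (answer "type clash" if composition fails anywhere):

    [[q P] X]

[q P] — q of type ((e → e) → ((t → t) → t)) combines with P of type (e → e): type ((t → t) → t).
[[q P] X] — [q P] of type ((t → t) → t) combines with X of type (t → t): type t.

t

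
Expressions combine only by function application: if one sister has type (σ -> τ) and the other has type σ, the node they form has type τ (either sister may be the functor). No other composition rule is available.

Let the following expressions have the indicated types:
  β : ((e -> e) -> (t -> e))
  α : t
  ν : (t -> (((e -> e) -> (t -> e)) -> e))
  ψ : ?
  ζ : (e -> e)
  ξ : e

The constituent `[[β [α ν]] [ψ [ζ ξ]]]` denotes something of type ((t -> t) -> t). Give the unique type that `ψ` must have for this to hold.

[[β [α ν]] [ψ [ζ ξ]]] is required to be ((t -> t) -> t). [β [α ν]] : e cannot yield ((t -> t) -> t) as functor, so [ψ [ζ ξ]] : (e -> ((t -> t) -> t)).
[ψ [ζ ξ]] is required to be (e -> ((t -> t) -> t)). [ζ ξ] : e cannot yield (e -> ((t -> t) -> t)) as functor, so ψ : (e -> (e -> ((t -> t) -> t))).

(e -> (e -> ((t -> t) -> t)))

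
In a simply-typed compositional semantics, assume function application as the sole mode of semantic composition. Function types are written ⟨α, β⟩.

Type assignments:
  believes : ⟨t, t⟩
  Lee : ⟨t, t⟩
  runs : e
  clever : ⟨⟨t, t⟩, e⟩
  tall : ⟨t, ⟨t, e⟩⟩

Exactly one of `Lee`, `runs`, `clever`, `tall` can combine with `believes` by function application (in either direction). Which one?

clever

Lee : ⟨t, t⟩ — no; believes wants t, and Lee wants t.
runs : e — no; believes wants t, and runs wants nothing (atomic).
clever — combines: clever : ⟨⟨t, t⟩, e⟩ takes believes : ⟨t, t⟩ as argument, giving e.
tall : ⟨t, ⟨t, e⟩⟩ — no; believes wants t, and tall wants t.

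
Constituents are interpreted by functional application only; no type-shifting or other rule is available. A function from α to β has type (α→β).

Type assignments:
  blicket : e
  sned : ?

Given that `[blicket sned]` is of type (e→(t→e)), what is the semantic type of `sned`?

[blicket sned] is required to be (e→(t→e)). blicket : e cannot yield (e→(t→e)) as functor, so sned : (e→(e→(t→e))).

(e→(e→(t→e)))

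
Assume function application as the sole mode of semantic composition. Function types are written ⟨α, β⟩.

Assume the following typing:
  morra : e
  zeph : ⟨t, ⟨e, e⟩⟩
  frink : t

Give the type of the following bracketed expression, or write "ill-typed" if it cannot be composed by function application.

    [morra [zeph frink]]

[zeph frink] — zeph of type ⟨t, ⟨e, e⟩⟩ combines with frink of type t: type ⟨e, e⟩.
[morra [zeph frink]] — [zeph frink] of type ⟨e, e⟩ combines with morra of type e: type e.

e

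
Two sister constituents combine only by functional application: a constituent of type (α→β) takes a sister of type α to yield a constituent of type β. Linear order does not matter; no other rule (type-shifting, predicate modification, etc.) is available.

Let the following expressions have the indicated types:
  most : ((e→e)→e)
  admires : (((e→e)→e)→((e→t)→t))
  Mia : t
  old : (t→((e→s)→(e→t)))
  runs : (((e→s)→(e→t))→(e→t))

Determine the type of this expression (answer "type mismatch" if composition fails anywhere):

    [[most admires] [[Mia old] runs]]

t

At [most admires], admires : (((e→e)→e)→((e→t)→t)) takes most : ((e→e)→e), giving ((e→t)→t).
At [Mia old], old : (t→((e→s)→(e→t))) takes Mia : t, giving ((e→s)→(e→t)).
At [[Mia old] runs], runs : (((e→s)→(e→t))→(e→t)) takes [Mia old] : ((e→s)→(e→t)), giving (e→t).
At [[most admires] [[Mia old] runs]], [most admires] : ((e→t)→t) takes [[Mia old] runs] : (e→t), giving t.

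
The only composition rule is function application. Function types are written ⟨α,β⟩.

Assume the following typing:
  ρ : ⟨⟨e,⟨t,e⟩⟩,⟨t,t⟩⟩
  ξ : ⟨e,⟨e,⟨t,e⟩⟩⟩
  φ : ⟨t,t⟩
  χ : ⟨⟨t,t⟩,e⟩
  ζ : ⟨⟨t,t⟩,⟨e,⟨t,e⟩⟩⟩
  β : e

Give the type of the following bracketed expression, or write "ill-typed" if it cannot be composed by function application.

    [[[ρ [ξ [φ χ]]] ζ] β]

[φ χ]: χ is ⟨⟨t,t⟩,e⟩, φ is ⟨t,t⟩; result e.
[ξ [φ χ]]: ξ is ⟨e,⟨e,⟨t,e⟩⟩⟩, [φ χ] is e; result ⟨e,⟨t,e⟩⟩.
[ρ [ξ [φ χ]]]: ρ is ⟨⟨e,⟨t,e⟩⟩,⟨t,t⟩⟩, [ξ [φ χ]] is ⟨e,⟨t,e⟩⟩; result ⟨t,t⟩.
[[ρ [ξ [φ χ]]] ζ]: ζ is ⟨⟨t,t⟩,⟨e,⟨t,e⟩⟩⟩, [ρ [ξ [φ χ]]] is ⟨t,t⟩; result ⟨e,⟨t,e⟩⟩.
[[[ρ [ξ [φ χ]]] ζ] β]: [[ρ [ξ [φ χ]]] ζ] is ⟨e,⟨t,e⟩⟩, β is e; result ⟨t,e⟩.

⟨t,e⟩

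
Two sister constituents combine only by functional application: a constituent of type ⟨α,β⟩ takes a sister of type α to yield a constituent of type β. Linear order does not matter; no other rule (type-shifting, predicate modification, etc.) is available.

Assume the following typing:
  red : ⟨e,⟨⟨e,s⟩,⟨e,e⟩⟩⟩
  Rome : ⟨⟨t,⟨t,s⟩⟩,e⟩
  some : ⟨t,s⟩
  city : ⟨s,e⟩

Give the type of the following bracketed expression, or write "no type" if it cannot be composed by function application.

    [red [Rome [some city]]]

At [some city]: neither ⟨t,s⟩ nor ⟨s,e⟩ can take the other as argument; the node is ill-typed.

no type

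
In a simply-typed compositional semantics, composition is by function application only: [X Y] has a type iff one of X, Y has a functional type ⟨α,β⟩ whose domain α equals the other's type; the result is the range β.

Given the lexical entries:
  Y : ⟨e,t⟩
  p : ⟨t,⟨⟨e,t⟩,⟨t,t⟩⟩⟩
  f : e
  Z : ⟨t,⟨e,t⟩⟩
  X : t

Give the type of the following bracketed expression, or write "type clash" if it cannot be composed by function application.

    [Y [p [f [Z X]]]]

[Z X]: Z is ⟨t,⟨e,t⟩⟩, X is t; result ⟨e,t⟩.
[f [Z X]]: [Z X] is ⟨e,t⟩, f is e; result t.
[p [f [Z X]]]: p is ⟨t,⟨⟨e,t⟩,⟨t,t⟩⟩⟩, [f [Z X]] is t; result ⟨⟨e,t⟩,⟨t,t⟩⟩.
[Y [p [f [Z X]]]]: [p [f [Z X]]] is ⟨⟨e,t⟩,⟨t,t⟩⟩, Y is ⟨e,t⟩; result ⟨t,t⟩.

⟨t,t⟩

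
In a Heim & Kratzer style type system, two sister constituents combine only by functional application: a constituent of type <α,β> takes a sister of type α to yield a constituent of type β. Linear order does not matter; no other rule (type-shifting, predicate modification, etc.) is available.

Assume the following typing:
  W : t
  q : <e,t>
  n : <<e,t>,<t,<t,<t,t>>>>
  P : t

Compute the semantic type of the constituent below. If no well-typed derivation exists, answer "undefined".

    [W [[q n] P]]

<t,t>

[q n]: <<e,t>,<t,<t,<t,t>>>> applied to <e,t> yields <t,<t,<t,t>>>.
[[q n] P]: <t,<t,<t,t>>> applied to t yields <t,<t,t>>.
[W [[q n] P]]: <t,<t,t>> applied to t yields <t,t>.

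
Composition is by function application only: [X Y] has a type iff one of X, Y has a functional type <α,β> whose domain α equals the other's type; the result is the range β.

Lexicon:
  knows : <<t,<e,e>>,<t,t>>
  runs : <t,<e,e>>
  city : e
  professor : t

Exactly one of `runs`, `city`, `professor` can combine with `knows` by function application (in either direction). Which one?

runs

runs — combines: knows : <<t,<e,e>>,<t,t>> takes runs : <t,<e,e>> as argument, giving <t,t>.
city : e — does not combine with knows.
professor : t — does not combine with knows.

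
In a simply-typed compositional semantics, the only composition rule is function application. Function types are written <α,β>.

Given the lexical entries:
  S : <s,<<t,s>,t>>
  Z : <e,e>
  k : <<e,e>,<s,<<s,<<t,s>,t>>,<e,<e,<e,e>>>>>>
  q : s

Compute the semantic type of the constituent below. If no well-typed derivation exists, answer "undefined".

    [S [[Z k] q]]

<e,<e,<e,e>>>

[Z k]: <<e,e>,<s,<<s,<<t,s>,t>>,<e,<e,<e,e>>>>>> applied to <e,e> yields <s,<<s,<<t,s>,t>>,<e,<e,<e,e>>>>>.
[[Z k] q]: <s,<<s,<<t,s>,t>>,<e,<e,<e,e>>>>> applied to s yields <<s,<<t,s>,t>>,<e,<e,<e,e>>>>.
[S [[Z k] q]]: <<s,<<t,s>,t>>,<e,<e,<e,e>>>> applied to <s,<<t,s>,t>> yields <e,<e,<e,e>>>.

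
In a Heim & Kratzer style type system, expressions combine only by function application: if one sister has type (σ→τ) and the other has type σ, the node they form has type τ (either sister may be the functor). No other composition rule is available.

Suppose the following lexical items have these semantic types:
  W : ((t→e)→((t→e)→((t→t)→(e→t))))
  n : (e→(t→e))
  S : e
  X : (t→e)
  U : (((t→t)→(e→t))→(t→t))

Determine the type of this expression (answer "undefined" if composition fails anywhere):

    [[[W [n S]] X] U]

(t→t)

[n S] — n of type (e→(t→e)) combines with S of type e: type (t→e).
[W [n S]] — W of type ((t→e)→((t→e)→((t→t)→(e→t)))) combines with [n S] of type (t→e): type ((t→e)→((t→t)→(e→t))).
[[W [n S]] X] — [W [n S]] of type ((t→e)→((t→t)→(e→t))) combines with X of type (t→e): type ((t→t)→(e→t)).
[[[W [n S]] X] U] — U of type (((t→t)→(e→t))→(t→t)) combines with [[W [n S]] X] of type ((t→t)→(e→t)): type (t→t).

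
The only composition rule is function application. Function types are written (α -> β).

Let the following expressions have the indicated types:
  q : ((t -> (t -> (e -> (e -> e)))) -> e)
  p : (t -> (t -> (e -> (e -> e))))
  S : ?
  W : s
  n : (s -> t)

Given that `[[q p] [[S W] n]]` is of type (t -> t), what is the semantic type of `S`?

At [[q p] [[S W] n]] (required: (t -> t)): [q p] is e, which is not a function with range (t -> t); hence [[S W] n] is the functor — type (e -> (t -> t)).
At [[S W] n] (required: (e -> (t -> t))): n is (s -> t), which is not a function with range (e -> (t -> t)); hence [S W] is the functor — type ((s -> t) -> (e -> (t -> t))).
At [S W] (required: ((s -> t) -> (e -> (t -> t)))): W is s, which is not a function with range ((s -> t) -> (e -> (t -> t))); hence S is the functor — type (s -> ((s -> t) -> (e -> (t -> t)))).

(s -> ((s -> t) -> (e -> (t -> t))))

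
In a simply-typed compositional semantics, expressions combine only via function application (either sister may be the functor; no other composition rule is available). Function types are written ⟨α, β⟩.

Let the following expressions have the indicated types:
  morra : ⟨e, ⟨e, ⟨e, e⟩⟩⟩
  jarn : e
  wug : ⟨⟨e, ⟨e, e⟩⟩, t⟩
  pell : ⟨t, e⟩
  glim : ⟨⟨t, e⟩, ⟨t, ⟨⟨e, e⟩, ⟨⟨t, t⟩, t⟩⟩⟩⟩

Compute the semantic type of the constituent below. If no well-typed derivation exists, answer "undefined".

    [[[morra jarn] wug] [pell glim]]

⟨⟨e, e⟩, ⟨⟨t, t⟩, t⟩⟩

At [morra jarn], morra : ⟨e, ⟨e, ⟨e, e⟩⟩⟩ takes jarn : e, giving ⟨e, ⟨e, e⟩⟩.
At [[morra jarn] wug], wug : ⟨⟨e, ⟨e, e⟩⟩, t⟩ takes [morra jarn] : ⟨e, ⟨e, e⟩⟩, giving t.
At [pell glim], glim : ⟨⟨t, e⟩, ⟨t, ⟨⟨e, e⟩, ⟨⟨t, t⟩, t⟩⟩⟩⟩ takes pell : ⟨t, e⟩, giving ⟨t, ⟨⟨e, e⟩, ⟨⟨t, t⟩, t⟩⟩⟩.
At [[[morra jarn] wug] [pell glim]], [pell glim] : ⟨t, ⟨⟨e, e⟩, ⟨⟨t, t⟩, t⟩⟩⟩ takes [[morra jarn] wug] : t, giving ⟨⟨e, e⟩, ⟨⟨t, t⟩, t⟩⟩.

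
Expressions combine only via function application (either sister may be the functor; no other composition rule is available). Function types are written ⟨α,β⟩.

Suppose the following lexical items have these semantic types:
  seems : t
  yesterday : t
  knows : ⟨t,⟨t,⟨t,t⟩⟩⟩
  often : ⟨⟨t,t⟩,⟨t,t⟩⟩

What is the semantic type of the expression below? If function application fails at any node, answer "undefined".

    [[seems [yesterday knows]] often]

[yesterday knows]: ⟨t,⟨t,⟨t,t⟩⟩⟩ applied to t yields ⟨t,⟨t,t⟩⟩.
[seems [yesterday knows]]: ⟨t,⟨t,t⟩⟩ applied to t yields ⟨t,t⟩.
[[seems [yesterday knows]] often]: ⟨⟨t,t⟩,⟨t,t⟩⟩ applied to ⟨t,t⟩ yields ⟨t,t⟩.

⟨t,t⟩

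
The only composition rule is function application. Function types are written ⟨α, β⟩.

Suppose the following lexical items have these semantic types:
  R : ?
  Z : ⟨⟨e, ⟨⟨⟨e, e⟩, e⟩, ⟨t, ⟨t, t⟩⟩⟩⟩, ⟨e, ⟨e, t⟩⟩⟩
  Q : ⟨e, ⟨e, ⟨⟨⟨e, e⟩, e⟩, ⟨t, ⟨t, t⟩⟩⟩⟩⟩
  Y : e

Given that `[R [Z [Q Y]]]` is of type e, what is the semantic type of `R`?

⟨⟨e, ⟨e, t⟩⟩, e⟩

[R [Z [Q Y]]] must have type e. The sister [Z [Q Y]] has type ⟨e, ⟨e, t⟩⟩; that is not a function onto e, so R must be the functor, of type ⟨⟨e, ⟨e, t⟩⟩, e⟩.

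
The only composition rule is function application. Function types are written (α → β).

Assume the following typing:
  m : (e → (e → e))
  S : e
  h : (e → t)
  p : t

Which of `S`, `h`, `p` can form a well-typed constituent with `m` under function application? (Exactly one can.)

S — combines: m : (e → (e → e)) takes S : e as argument, giving (e → e).
h : (e → t) — does not combine with m.
p : t — does not combine with m.

S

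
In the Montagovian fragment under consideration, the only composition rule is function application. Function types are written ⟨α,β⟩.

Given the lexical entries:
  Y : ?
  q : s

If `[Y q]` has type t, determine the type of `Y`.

[Y q] must have type t. The sister q has type s; that is not a function onto t, so Y must be the functor, of type ⟨s,t⟩.

⟨s,t⟩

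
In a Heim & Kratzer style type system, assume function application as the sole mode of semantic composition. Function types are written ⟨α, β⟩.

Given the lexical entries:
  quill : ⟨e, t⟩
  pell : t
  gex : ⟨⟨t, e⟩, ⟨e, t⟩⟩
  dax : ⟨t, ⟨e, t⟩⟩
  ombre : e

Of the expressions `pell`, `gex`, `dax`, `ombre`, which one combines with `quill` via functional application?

ombre

pell : t — does not combine with quill.
gex : ⟨⟨t, e⟩, ⟨e, t⟩⟩ — does not combine with quill.
dax : ⟨t, ⟨e, t⟩⟩ — does not combine with quill.
ombre — combines: quill : ⟨e, t⟩ takes ombre : e as argument, giving t.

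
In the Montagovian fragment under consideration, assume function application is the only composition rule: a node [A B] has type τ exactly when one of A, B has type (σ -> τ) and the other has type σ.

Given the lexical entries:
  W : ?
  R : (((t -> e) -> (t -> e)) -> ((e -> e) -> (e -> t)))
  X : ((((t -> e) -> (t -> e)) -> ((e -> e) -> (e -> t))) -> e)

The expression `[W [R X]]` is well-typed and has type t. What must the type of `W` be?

At [W [R X]] (required: t): [R X] is e, which is not a function with range t; hence W is the functor — type (e -> t).

(e -> t)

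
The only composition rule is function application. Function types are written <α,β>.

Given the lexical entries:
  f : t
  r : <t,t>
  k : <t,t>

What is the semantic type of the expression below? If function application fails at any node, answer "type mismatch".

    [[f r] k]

At [f r], r : <t,t> takes f : t, giving t.
At [[f r] k], k : <t,t> takes [f r] : t, giving t.

t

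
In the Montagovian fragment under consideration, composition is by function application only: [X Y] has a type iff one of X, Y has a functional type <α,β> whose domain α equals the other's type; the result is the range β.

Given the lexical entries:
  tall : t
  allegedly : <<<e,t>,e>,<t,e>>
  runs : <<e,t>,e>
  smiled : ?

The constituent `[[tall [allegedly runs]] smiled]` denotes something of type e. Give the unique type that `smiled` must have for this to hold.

<e,e>

[[tall [allegedly runs]] smiled] must have type e. The sister [tall [allegedly runs]] has type e; that is not a function onto e, so smiled must be the functor, of type <e,e>.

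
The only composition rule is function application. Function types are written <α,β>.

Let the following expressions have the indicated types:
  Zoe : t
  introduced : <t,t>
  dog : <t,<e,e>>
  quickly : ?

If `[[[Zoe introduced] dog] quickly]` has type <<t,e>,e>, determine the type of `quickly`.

<<e,e>,<<t,e>,e>>

For [[[Zoe introduced] dog] quickly] to have type <<t,e>,e> with [[Zoe introduced] dog] of type <e,e>, quickly must be the function: quickly : <<e,e>,<<t,e>,e>>.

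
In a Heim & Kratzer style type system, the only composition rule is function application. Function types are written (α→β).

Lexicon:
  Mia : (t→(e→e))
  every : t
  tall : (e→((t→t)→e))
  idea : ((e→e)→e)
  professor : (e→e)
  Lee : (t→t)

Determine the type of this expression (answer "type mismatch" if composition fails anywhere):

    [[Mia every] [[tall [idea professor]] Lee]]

e

[Mia every] — Mia of type (t→(e→e)) combines with every of type t: type (e→e).
[idea professor] — idea of type ((e→e)→e) combines with professor of type (e→e): type e.
[tall [idea professor]] — tall of type (e→((t→t)→e)) combines with [idea professor] of type e: type ((t→t)→e).
[[tall [idea professor]] Lee] — [tall [idea professor]] of type ((t→t)→e) combines with Lee of type (t→t): type e.
[[Mia every] [[tall [idea professor]] Lee]] — [Mia every] of type (e→e) combines with [[tall [idea professor]] Lee] of type e: type e.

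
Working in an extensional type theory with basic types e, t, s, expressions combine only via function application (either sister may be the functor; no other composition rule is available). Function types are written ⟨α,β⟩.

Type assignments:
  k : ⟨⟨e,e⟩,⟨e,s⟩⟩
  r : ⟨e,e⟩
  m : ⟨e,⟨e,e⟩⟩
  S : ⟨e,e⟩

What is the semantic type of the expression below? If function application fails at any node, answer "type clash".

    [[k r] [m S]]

[k r]: k is ⟨⟨e,e⟩,⟨e,s⟩⟩, r is ⟨e,e⟩; result ⟨e,s⟩.
At [m S]: neither ⟨e,⟨e,e⟩⟩ nor ⟨e,e⟩ can take the other as argument; the node is ill-typed.

type clash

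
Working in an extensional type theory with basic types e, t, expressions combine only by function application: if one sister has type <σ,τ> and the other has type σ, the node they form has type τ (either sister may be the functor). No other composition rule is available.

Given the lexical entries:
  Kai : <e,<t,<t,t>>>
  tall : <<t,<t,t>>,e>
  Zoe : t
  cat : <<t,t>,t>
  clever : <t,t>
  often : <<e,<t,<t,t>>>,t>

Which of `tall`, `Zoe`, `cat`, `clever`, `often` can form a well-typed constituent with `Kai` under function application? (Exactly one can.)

tall : <<t,<t,t>>,e> — no; Kai wants e, and tall wants <t,<t,t>>.
Zoe : t — no; Kai wants e, and Zoe wants nothing (atomic).
cat : <<t,t>,t> — no; Kai wants e, and cat wants <t,t>.
clever : <t,t> — no; Kai wants e, and clever wants t.
often — combines: often : <<e,<t,<t,t>>>,t> takes Kai : <e,<t,<t,t>>> as argument, giving t.

often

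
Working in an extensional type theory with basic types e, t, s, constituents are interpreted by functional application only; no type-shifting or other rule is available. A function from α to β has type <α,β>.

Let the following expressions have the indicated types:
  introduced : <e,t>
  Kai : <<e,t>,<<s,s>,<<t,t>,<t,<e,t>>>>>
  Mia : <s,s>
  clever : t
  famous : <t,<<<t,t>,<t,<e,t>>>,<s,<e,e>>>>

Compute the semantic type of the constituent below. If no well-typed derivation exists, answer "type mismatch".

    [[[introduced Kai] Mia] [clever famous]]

<s,<e,e>>

[introduced Kai]: <<e,t>,<<s,s>,<<t,t>,<t,<e,t>>>>> applied to <e,t> yields <<s,s>,<<t,t>,<t,<e,t>>>>.
[[introduced Kai] Mia]: <<s,s>,<<t,t>,<t,<e,t>>>> applied to <s,s> yields <<t,t>,<t,<e,t>>>.
[clever famous]: <t,<<<t,t>,<t,<e,t>>>,<s,<e,e>>>> applied to t yields <<<t,t>,<t,<e,t>>>,<s,<e,e>>>.
[[[introduced Kai] Mia] [clever famous]]: <<<t,t>,<t,<e,t>>>,<s,<e,e>>> applied to <<t,t>,<t,<e,t>>> yields <s,<e,e>>.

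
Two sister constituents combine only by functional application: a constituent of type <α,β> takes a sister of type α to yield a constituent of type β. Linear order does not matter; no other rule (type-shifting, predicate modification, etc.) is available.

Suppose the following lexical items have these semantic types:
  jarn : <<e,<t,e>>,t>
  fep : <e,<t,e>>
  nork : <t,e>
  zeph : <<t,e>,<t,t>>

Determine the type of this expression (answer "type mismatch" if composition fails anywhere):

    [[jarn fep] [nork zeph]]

[jarn fep]: functor jarn : <<e,<t,e>>,t>, argument fep : <e,<t,e>>; result t.
[nork zeph]: functor zeph : <<t,e>,<t,t>>, argument nork : <t,e>; result <t,t>.
[[jarn fep] [nork zeph]]: functor [nork zeph] : <t,t>, argument [jarn fep] : t; result t.

t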